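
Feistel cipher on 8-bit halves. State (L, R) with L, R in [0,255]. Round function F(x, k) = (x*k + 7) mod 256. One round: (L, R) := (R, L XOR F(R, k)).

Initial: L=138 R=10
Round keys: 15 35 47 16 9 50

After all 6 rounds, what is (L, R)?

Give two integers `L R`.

Answer: 70 242

Derivation:
Round 1 (k=15): L=10 R=23
Round 2 (k=35): L=23 R=38
Round 3 (k=47): L=38 R=22
Round 4 (k=16): L=22 R=65
Round 5 (k=9): L=65 R=70
Round 6 (k=50): L=70 R=242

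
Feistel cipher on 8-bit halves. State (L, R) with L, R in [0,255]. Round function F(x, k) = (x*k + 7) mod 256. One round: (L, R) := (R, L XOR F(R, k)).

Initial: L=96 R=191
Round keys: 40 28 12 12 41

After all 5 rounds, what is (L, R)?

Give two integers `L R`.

Round 1 (k=40): L=191 R=191
Round 2 (k=28): L=191 R=84
Round 3 (k=12): L=84 R=72
Round 4 (k=12): L=72 R=51
Round 5 (k=41): L=51 R=122

Answer: 51 122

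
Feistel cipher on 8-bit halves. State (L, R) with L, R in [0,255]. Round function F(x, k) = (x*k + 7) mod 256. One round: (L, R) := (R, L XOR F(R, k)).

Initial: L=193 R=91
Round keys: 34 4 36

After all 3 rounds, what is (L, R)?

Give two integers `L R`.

Answer: 44 235

Derivation:
Round 1 (k=34): L=91 R=220
Round 2 (k=4): L=220 R=44
Round 3 (k=36): L=44 R=235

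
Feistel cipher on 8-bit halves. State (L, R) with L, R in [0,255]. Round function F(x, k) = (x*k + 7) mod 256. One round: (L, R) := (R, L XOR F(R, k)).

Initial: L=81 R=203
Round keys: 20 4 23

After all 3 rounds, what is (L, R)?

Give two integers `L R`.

Round 1 (k=20): L=203 R=178
Round 2 (k=4): L=178 R=4
Round 3 (k=23): L=4 R=209

Answer: 4 209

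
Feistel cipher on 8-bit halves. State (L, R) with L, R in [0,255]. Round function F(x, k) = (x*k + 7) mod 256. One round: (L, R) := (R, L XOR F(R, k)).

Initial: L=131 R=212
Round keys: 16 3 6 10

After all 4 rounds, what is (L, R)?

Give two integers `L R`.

Round 1 (k=16): L=212 R=196
Round 2 (k=3): L=196 R=135
Round 3 (k=6): L=135 R=245
Round 4 (k=10): L=245 R=30

Answer: 245 30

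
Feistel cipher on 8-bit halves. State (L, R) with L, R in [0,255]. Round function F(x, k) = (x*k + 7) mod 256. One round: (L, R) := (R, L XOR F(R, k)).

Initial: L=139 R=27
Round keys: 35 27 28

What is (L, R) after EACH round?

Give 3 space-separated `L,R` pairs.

Round 1 (k=35): L=27 R=51
Round 2 (k=27): L=51 R=115
Round 3 (k=28): L=115 R=168

Answer: 27,51 51,115 115,168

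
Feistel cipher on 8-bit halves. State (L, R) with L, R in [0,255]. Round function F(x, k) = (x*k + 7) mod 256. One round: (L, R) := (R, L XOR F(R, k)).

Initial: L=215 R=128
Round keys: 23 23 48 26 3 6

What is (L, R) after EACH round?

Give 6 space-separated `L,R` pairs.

Round 1 (k=23): L=128 R=80
Round 2 (k=23): L=80 R=183
Round 3 (k=48): L=183 R=7
Round 4 (k=26): L=7 R=10
Round 5 (k=3): L=10 R=34
Round 6 (k=6): L=34 R=217

Answer: 128,80 80,183 183,7 7,10 10,34 34,217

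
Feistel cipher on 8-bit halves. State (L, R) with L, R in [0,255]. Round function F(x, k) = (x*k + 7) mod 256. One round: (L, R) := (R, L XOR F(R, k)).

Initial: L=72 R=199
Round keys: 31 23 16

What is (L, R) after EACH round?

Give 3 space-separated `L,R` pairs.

Answer: 199,104 104,152 152,239

Derivation:
Round 1 (k=31): L=199 R=104
Round 2 (k=23): L=104 R=152
Round 3 (k=16): L=152 R=239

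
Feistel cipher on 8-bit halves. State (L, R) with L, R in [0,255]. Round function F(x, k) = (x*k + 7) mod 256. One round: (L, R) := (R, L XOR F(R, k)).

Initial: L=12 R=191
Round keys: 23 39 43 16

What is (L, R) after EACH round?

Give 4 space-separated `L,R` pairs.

Answer: 191,60 60,148 148,223 223,99

Derivation:
Round 1 (k=23): L=191 R=60
Round 2 (k=39): L=60 R=148
Round 3 (k=43): L=148 R=223
Round 4 (k=16): L=223 R=99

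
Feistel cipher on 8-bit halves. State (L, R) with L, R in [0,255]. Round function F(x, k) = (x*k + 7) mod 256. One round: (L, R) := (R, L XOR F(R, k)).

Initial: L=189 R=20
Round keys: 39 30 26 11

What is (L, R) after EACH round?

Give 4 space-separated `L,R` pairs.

Answer: 20,174 174,127 127,67 67,151

Derivation:
Round 1 (k=39): L=20 R=174
Round 2 (k=30): L=174 R=127
Round 3 (k=26): L=127 R=67
Round 4 (k=11): L=67 R=151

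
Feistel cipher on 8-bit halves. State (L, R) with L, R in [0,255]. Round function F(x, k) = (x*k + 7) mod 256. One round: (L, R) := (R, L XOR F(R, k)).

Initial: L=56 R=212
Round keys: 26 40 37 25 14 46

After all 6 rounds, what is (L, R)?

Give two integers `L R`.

Answer: 88 212

Derivation:
Round 1 (k=26): L=212 R=183
Round 2 (k=40): L=183 R=75
Round 3 (k=37): L=75 R=105
Round 4 (k=25): L=105 R=3
Round 5 (k=14): L=3 R=88
Round 6 (k=46): L=88 R=212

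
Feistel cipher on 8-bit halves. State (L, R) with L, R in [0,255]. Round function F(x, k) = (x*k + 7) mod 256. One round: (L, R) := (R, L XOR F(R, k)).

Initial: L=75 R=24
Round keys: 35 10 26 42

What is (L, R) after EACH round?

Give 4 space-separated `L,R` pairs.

Answer: 24,4 4,55 55,153 153,22

Derivation:
Round 1 (k=35): L=24 R=4
Round 2 (k=10): L=4 R=55
Round 3 (k=26): L=55 R=153
Round 4 (k=42): L=153 R=22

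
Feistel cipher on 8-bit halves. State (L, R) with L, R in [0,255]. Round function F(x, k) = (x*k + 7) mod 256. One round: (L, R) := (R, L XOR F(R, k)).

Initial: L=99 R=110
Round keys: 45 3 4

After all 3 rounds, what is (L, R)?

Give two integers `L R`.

Round 1 (k=45): L=110 R=62
Round 2 (k=3): L=62 R=175
Round 3 (k=4): L=175 R=253

Answer: 175 253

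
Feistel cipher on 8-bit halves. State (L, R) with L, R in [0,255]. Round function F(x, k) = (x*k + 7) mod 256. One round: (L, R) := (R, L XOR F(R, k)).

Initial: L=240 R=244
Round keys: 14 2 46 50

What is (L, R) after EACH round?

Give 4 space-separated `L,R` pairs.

Round 1 (k=14): L=244 R=175
Round 2 (k=2): L=175 R=145
Round 3 (k=46): L=145 R=186
Round 4 (k=50): L=186 R=202

Answer: 244,175 175,145 145,186 186,202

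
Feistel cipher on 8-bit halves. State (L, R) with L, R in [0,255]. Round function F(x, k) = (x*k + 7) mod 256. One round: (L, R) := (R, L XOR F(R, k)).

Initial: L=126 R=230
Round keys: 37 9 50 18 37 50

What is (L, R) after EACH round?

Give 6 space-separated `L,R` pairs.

Round 1 (k=37): L=230 R=59
Round 2 (k=9): L=59 R=252
Round 3 (k=50): L=252 R=4
Round 4 (k=18): L=4 R=179
Round 5 (k=37): L=179 R=226
Round 6 (k=50): L=226 R=152

Answer: 230,59 59,252 252,4 4,179 179,226 226,152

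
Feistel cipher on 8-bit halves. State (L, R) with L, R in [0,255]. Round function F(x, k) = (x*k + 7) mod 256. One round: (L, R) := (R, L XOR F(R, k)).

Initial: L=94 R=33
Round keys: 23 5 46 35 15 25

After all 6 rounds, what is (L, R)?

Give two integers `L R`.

Answer: 242 55

Derivation:
Round 1 (k=23): L=33 R=160
Round 2 (k=5): L=160 R=6
Round 3 (k=46): L=6 R=187
Round 4 (k=35): L=187 R=158
Round 5 (k=15): L=158 R=242
Round 6 (k=25): L=242 R=55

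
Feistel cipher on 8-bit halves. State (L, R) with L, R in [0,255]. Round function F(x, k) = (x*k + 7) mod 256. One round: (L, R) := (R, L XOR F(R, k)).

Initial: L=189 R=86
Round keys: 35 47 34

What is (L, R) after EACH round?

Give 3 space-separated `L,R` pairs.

Answer: 86,116 116,5 5,197

Derivation:
Round 1 (k=35): L=86 R=116
Round 2 (k=47): L=116 R=5
Round 3 (k=34): L=5 R=197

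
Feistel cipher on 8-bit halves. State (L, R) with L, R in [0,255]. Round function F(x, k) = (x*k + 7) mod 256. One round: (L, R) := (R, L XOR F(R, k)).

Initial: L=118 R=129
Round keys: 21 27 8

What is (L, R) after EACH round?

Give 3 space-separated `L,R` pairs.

Round 1 (k=21): L=129 R=234
Round 2 (k=27): L=234 R=52
Round 3 (k=8): L=52 R=77

Answer: 129,234 234,52 52,77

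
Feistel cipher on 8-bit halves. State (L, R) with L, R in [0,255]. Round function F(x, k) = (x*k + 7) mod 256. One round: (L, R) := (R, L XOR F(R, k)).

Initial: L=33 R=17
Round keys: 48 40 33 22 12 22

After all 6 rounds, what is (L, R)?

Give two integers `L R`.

Answer: 192 248

Derivation:
Round 1 (k=48): L=17 R=22
Round 2 (k=40): L=22 R=102
Round 3 (k=33): L=102 R=59
Round 4 (k=22): L=59 R=127
Round 5 (k=12): L=127 R=192
Round 6 (k=22): L=192 R=248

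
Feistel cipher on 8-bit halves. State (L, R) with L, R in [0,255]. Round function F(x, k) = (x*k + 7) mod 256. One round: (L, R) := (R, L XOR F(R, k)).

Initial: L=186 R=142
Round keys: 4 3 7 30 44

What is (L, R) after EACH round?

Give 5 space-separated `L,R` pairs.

Answer: 142,133 133,24 24,42 42,235 235,65

Derivation:
Round 1 (k=4): L=142 R=133
Round 2 (k=3): L=133 R=24
Round 3 (k=7): L=24 R=42
Round 4 (k=30): L=42 R=235
Round 5 (k=44): L=235 R=65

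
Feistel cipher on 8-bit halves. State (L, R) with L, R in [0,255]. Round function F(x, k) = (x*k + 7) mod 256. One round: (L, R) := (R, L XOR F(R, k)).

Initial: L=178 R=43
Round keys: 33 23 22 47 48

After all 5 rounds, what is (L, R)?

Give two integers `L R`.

Round 1 (k=33): L=43 R=32
Round 2 (k=23): L=32 R=204
Round 3 (k=22): L=204 R=175
Round 4 (k=47): L=175 R=228
Round 5 (k=48): L=228 R=104

Answer: 228 104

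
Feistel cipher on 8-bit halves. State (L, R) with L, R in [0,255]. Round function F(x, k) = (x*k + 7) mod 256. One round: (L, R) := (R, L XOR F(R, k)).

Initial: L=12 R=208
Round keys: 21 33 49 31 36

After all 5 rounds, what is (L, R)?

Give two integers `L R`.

Round 1 (k=21): L=208 R=27
Round 2 (k=33): L=27 R=82
Round 3 (k=49): L=82 R=162
Round 4 (k=31): L=162 R=247
Round 5 (k=36): L=247 R=97

Answer: 247 97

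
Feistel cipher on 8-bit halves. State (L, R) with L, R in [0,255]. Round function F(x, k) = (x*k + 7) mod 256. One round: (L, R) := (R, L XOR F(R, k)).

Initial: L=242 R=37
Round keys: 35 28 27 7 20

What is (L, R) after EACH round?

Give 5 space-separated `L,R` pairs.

Answer: 37,228 228,210 210,201 201,84 84,94

Derivation:
Round 1 (k=35): L=37 R=228
Round 2 (k=28): L=228 R=210
Round 3 (k=27): L=210 R=201
Round 4 (k=7): L=201 R=84
Round 5 (k=20): L=84 R=94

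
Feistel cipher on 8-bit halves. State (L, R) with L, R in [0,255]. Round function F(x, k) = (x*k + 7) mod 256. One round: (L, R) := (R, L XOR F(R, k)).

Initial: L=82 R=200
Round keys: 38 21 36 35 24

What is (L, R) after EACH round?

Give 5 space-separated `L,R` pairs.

Answer: 200,229 229,24 24,130 130,213 213,125

Derivation:
Round 1 (k=38): L=200 R=229
Round 2 (k=21): L=229 R=24
Round 3 (k=36): L=24 R=130
Round 4 (k=35): L=130 R=213
Round 5 (k=24): L=213 R=125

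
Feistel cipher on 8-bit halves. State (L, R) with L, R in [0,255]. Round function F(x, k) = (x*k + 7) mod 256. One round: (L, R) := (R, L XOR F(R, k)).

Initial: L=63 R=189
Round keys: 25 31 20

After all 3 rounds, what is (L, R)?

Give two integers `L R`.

Round 1 (k=25): L=189 R=67
Round 2 (k=31): L=67 R=153
Round 3 (k=20): L=153 R=184

Answer: 153 184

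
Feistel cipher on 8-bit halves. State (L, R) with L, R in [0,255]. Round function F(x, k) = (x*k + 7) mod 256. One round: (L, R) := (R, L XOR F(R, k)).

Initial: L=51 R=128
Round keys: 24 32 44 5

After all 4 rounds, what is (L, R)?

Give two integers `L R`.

Round 1 (k=24): L=128 R=52
Round 2 (k=32): L=52 R=7
Round 3 (k=44): L=7 R=15
Round 4 (k=5): L=15 R=85

Answer: 15 85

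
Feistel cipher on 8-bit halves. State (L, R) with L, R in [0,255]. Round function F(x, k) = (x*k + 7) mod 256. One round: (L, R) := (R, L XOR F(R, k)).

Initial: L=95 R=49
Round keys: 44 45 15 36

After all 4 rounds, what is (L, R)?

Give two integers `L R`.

Answer: 25 121

Derivation:
Round 1 (k=44): L=49 R=44
Round 2 (k=45): L=44 R=242
Round 3 (k=15): L=242 R=25
Round 4 (k=36): L=25 R=121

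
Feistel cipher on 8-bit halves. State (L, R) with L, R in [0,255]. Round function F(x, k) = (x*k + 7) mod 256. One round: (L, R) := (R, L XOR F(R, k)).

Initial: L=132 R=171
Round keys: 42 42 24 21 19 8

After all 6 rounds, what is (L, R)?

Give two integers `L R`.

Answer: 50 8

Derivation:
Round 1 (k=42): L=171 R=145
Round 2 (k=42): L=145 R=122
Round 3 (k=24): L=122 R=230
Round 4 (k=21): L=230 R=159
Round 5 (k=19): L=159 R=50
Round 6 (k=8): L=50 R=8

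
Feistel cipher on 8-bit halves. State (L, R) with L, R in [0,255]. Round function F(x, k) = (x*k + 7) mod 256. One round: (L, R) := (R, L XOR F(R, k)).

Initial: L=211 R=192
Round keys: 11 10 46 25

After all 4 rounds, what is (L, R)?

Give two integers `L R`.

Answer: 45 99

Derivation:
Round 1 (k=11): L=192 R=148
Round 2 (k=10): L=148 R=15
Round 3 (k=46): L=15 R=45
Round 4 (k=25): L=45 R=99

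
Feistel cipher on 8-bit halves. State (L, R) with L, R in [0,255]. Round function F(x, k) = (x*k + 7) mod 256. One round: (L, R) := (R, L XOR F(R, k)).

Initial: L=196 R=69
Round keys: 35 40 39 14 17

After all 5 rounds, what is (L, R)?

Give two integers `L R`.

Answer: 27 37

Derivation:
Round 1 (k=35): L=69 R=178
Round 2 (k=40): L=178 R=146
Round 3 (k=39): L=146 R=247
Round 4 (k=14): L=247 R=27
Round 5 (k=17): L=27 R=37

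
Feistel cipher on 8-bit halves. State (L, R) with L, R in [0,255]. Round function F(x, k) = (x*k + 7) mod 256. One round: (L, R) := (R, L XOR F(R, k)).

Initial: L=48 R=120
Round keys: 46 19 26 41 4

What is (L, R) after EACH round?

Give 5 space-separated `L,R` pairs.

Answer: 120,167 167,20 20,168 168,251 251,91

Derivation:
Round 1 (k=46): L=120 R=167
Round 2 (k=19): L=167 R=20
Round 3 (k=26): L=20 R=168
Round 4 (k=41): L=168 R=251
Round 5 (k=4): L=251 R=91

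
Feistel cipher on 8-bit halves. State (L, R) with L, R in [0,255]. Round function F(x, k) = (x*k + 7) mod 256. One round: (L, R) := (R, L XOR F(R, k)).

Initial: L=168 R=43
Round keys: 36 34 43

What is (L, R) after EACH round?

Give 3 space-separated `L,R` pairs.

Answer: 43,187 187,246 246,226

Derivation:
Round 1 (k=36): L=43 R=187
Round 2 (k=34): L=187 R=246
Round 3 (k=43): L=246 R=226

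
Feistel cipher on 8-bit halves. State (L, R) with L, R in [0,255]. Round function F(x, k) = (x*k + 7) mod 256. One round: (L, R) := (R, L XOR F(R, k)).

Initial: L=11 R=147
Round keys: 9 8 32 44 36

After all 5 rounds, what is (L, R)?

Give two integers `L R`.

Answer: 243 141

Derivation:
Round 1 (k=9): L=147 R=57
Round 2 (k=8): L=57 R=92
Round 3 (k=32): L=92 R=190
Round 4 (k=44): L=190 R=243
Round 5 (k=36): L=243 R=141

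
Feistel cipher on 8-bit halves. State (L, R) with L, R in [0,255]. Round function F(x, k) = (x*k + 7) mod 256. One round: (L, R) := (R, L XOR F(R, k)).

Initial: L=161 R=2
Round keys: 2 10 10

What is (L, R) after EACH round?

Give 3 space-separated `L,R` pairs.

Answer: 2,170 170,169 169,11

Derivation:
Round 1 (k=2): L=2 R=170
Round 2 (k=10): L=170 R=169
Round 3 (k=10): L=169 R=11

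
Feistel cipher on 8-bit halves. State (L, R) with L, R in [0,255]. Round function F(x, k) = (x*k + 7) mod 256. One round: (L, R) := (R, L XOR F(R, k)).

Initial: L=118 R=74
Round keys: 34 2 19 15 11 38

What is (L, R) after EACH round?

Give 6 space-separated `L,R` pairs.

Round 1 (k=34): L=74 R=173
Round 2 (k=2): L=173 R=43
Round 3 (k=19): L=43 R=149
Round 4 (k=15): L=149 R=233
Round 5 (k=11): L=233 R=159
Round 6 (k=38): L=159 R=72

Answer: 74,173 173,43 43,149 149,233 233,159 159,72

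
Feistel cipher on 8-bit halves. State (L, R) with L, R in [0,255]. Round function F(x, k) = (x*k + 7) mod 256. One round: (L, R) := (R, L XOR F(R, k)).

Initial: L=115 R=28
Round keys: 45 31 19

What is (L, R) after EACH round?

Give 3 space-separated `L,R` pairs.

Round 1 (k=45): L=28 R=128
Round 2 (k=31): L=128 R=155
Round 3 (k=19): L=155 R=8

Answer: 28,128 128,155 155,8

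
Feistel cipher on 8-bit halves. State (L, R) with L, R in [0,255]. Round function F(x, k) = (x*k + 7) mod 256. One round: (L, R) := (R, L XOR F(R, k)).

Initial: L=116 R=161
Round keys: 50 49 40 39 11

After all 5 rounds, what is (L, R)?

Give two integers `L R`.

Answer: 176 85

Derivation:
Round 1 (k=50): L=161 R=13
Round 2 (k=49): L=13 R=37
Round 3 (k=40): L=37 R=194
Round 4 (k=39): L=194 R=176
Round 5 (k=11): L=176 R=85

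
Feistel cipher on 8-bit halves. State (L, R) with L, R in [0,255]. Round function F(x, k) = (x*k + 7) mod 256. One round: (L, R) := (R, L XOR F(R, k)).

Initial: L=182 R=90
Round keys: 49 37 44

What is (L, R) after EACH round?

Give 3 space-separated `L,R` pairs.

Answer: 90,247 247,224 224,112

Derivation:
Round 1 (k=49): L=90 R=247
Round 2 (k=37): L=247 R=224
Round 3 (k=44): L=224 R=112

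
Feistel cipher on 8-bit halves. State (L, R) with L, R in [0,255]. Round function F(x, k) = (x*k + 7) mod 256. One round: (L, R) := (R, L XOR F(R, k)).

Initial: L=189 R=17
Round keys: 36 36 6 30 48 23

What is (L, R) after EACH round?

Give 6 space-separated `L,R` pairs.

Answer: 17,214 214,14 14,141 141,131 131,26 26,222

Derivation:
Round 1 (k=36): L=17 R=214
Round 2 (k=36): L=214 R=14
Round 3 (k=6): L=14 R=141
Round 4 (k=30): L=141 R=131
Round 5 (k=48): L=131 R=26
Round 6 (k=23): L=26 R=222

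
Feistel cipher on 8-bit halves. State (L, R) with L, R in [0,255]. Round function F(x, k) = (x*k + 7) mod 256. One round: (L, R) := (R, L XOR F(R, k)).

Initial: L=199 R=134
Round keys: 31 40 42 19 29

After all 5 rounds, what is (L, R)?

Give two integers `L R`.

Answer: 205 87

Derivation:
Round 1 (k=31): L=134 R=134
Round 2 (k=40): L=134 R=113
Round 3 (k=42): L=113 R=23
Round 4 (k=19): L=23 R=205
Round 5 (k=29): L=205 R=87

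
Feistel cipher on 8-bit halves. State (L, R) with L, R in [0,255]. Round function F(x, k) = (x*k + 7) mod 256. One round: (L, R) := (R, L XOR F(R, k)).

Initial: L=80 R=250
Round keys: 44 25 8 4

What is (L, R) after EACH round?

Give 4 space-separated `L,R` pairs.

Round 1 (k=44): L=250 R=175
Round 2 (k=25): L=175 R=228
Round 3 (k=8): L=228 R=136
Round 4 (k=4): L=136 R=195

Answer: 250,175 175,228 228,136 136,195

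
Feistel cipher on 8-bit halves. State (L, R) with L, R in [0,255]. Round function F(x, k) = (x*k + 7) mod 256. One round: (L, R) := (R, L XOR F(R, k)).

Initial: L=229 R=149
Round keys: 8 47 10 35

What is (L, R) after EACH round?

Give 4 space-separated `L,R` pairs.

Round 1 (k=8): L=149 R=74
Round 2 (k=47): L=74 R=8
Round 3 (k=10): L=8 R=29
Round 4 (k=35): L=29 R=246

Answer: 149,74 74,8 8,29 29,246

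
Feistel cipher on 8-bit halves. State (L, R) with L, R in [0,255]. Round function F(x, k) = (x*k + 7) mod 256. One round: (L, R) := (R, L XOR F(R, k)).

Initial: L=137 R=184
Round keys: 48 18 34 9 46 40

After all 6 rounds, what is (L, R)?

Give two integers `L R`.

Round 1 (k=48): L=184 R=14
Round 2 (k=18): L=14 R=187
Round 3 (k=34): L=187 R=211
Round 4 (k=9): L=211 R=201
Round 5 (k=46): L=201 R=246
Round 6 (k=40): L=246 R=190

Answer: 246 190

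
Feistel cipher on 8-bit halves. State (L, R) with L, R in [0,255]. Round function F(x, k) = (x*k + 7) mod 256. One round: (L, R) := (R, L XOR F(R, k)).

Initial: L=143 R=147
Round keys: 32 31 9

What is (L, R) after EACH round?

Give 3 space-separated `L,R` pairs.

Round 1 (k=32): L=147 R=232
Round 2 (k=31): L=232 R=140
Round 3 (k=9): L=140 R=27

Answer: 147,232 232,140 140,27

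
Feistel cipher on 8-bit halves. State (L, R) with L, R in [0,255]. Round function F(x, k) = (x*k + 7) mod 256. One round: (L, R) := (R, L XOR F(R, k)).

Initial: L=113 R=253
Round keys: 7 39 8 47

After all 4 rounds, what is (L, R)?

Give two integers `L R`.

Answer: 140 186

Derivation:
Round 1 (k=7): L=253 R=131
Round 2 (k=39): L=131 R=1
Round 3 (k=8): L=1 R=140
Round 4 (k=47): L=140 R=186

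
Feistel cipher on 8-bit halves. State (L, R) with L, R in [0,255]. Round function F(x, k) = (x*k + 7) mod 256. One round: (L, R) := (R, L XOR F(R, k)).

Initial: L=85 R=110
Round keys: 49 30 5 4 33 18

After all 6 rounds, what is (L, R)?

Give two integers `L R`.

Round 1 (k=49): L=110 R=64
Round 2 (k=30): L=64 R=233
Round 3 (k=5): L=233 R=212
Round 4 (k=4): L=212 R=190
Round 5 (k=33): L=190 R=81
Round 6 (k=18): L=81 R=7

Answer: 81 7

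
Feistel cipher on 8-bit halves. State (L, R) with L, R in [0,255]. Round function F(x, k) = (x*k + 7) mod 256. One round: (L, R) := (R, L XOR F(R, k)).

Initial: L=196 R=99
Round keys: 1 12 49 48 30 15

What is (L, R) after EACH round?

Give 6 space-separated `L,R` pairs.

Round 1 (k=1): L=99 R=174
Round 2 (k=12): L=174 R=76
Round 3 (k=49): L=76 R=61
Round 4 (k=48): L=61 R=59
Round 5 (k=30): L=59 R=204
Round 6 (k=15): L=204 R=192

Answer: 99,174 174,76 76,61 61,59 59,204 204,192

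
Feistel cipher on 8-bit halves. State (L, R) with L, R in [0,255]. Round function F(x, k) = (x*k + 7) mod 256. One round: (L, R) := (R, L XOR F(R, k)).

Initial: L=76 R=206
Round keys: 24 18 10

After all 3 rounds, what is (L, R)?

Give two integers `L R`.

Round 1 (k=24): L=206 R=27
Round 2 (k=18): L=27 R=35
Round 3 (k=10): L=35 R=126

Answer: 35 126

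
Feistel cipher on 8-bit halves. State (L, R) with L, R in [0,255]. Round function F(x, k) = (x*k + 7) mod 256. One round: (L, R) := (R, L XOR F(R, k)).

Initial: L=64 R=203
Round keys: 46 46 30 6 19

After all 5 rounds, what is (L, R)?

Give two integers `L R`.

Answer: 61 132

Derivation:
Round 1 (k=46): L=203 R=193
Round 2 (k=46): L=193 R=126
Round 3 (k=30): L=126 R=10
Round 4 (k=6): L=10 R=61
Round 5 (k=19): L=61 R=132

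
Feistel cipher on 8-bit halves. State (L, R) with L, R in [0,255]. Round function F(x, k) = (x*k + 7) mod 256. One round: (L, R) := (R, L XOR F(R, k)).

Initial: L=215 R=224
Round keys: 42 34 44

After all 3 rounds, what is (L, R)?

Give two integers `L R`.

Round 1 (k=42): L=224 R=16
Round 2 (k=34): L=16 R=199
Round 3 (k=44): L=199 R=43

Answer: 199 43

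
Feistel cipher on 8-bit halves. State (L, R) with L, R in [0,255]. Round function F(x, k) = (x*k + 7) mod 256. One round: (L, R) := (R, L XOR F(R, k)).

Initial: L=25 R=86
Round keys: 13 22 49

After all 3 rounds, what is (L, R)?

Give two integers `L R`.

Answer: 249 204

Derivation:
Round 1 (k=13): L=86 R=124
Round 2 (k=22): L=124 R=249
Round 3 (k=49): L=249 R=204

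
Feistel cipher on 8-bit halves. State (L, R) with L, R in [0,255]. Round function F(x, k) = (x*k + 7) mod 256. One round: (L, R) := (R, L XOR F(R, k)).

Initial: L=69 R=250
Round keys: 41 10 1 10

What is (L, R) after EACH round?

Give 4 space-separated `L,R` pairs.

Round 1 (k=41): L=250 R=84
Round 2 (k=10): L=84 R=181
Round 3 (k=1): L=181 R=232
Round 4 (k=10): L=232 R=162

Answer: 250,84 84,181 181,232 232,162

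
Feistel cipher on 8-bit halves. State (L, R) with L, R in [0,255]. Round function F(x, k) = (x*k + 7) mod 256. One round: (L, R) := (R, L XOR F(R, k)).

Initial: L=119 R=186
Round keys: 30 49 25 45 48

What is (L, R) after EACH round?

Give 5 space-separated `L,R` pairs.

Round 1 (k=30): L=186 R=164
Round 2 (k=49): L=164 R=209
Round 3 (k=25): L=209 R=212
Round 4 (k=45): L=212 R=154
Round 5 (k=48): L=154 R=51

Answer: 186,164 164,209 209,212 212,154 154,51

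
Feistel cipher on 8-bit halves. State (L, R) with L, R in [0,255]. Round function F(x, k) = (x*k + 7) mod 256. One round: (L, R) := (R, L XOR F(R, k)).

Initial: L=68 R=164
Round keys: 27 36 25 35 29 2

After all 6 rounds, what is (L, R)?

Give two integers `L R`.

Answer: 65 196

Derivation:
Round 1 (k=27): L=164 R=23
Round 2 (k=36): L=23 R=231
Round 3 (k=25): L=231 R=129
Round 4 (k=35): L=129 R=77
Round 5 (k=29): L=77 R=65
Round 6 (k=2): L=65 R=196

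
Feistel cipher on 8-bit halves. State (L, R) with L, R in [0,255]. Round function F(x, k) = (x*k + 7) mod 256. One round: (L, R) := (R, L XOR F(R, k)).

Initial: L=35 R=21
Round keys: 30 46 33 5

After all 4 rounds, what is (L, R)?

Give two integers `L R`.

Round 1 (k=30): L=21 R=94
Round 2 (k=46): L=94 R=254
Round 3 (k=33): L=254 R=155
Round 4 (k=5): L=155 R=240

Answer: 155 240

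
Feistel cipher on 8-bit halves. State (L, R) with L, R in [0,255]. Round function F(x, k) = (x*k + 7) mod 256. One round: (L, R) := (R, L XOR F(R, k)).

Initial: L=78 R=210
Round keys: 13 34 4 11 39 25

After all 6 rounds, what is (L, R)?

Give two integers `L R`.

Answer: 199 122

Derivation:
Round 1 (k=13): L=210 R=255
Round 2 (k=34): L=255 R=55
Round 3 (k=4): L=55 R=28
Round 4 (k=11): L=28 R=12
Round 5 (k=39): L=12 R=199
Round 6 (k=25): L=199 R=122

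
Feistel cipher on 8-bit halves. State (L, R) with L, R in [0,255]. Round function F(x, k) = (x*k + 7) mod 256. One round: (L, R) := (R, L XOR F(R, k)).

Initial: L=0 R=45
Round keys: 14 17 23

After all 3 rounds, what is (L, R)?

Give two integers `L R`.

Answer: 121 155

Derivation:
Round 1 (k=14): L=45 R=125
Round 2 (k=17): L=125 R=121
Round 3 (k=23): L=121 R=155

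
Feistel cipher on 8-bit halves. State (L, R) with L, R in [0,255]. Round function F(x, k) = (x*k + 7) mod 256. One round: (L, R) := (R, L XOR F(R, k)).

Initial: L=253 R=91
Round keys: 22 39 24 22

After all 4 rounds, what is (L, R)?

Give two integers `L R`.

Answer: 99 81

Derivation:
Round 1 (k=22): L=91 R=36
Round 2 (k=39): L=36 R=216
Round 3 (k=24): L=216 R=99
Round 4 (k=22): L=99 R=81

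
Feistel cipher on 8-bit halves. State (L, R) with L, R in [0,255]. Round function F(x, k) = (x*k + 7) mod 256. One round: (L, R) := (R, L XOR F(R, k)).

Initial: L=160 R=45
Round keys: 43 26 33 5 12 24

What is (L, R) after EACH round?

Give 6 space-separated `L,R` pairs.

Answer: 45,54 54,174 174,67 67,248 248,228 228,159

Derivation:
Round 1 (k=43): L=45 R=54
Round 2 (k=26): L=54 R=174
Round 3 (k=33): L=174 R=67
Round 4 (k=5): L=67 R=248
Round 5 (k=12): L=248 R=228
Round 6 (k=24): L=228 R=159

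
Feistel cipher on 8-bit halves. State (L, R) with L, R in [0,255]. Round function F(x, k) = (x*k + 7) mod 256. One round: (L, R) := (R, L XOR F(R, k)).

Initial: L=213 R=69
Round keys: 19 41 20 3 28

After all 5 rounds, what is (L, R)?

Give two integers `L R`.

Answer: 80 103

Derivation:
Round 1 (k=19): L=69 R=243
Round 2 (k=41): L=243 R=183
Round 3 (k=20): L=183 R=160
Round 4 (k=3): L=160 R=80
Round 5 (k=28): L=80 R=103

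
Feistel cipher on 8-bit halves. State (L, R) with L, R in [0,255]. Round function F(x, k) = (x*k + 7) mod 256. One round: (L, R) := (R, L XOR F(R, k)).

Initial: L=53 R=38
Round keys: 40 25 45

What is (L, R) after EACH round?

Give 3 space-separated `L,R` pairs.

Answer: 38,194 194,223 223,248

Derivation:
Round 1 (k=40): L=38 R=194
Round 2 (k=25): L=194 R=223
Round 3 (k=45): L=223 R=248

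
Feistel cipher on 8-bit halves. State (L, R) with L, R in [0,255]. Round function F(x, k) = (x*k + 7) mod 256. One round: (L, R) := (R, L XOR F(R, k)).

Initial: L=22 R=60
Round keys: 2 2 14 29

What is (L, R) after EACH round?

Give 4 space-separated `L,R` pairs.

Round 1 (k=2): L=60 R=105
Round 2 (k=2): L=105 R=229
Round 3 (k=14): L=229 R=228
Round 4 (k=29): L=228 R=62

Answer: 60,105 105,229 229,228 228,62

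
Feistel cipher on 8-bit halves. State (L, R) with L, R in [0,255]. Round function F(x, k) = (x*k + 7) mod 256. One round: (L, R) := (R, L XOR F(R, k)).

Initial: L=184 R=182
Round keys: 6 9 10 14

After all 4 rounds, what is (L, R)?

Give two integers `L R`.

Round 1 (k=6): L=182 R=243
Round 2 (k=9): L=243 R=36
Round 3 (k=10): L=36 R=156
Round 4 (k=14): L=156 R=171

Answer: 156 171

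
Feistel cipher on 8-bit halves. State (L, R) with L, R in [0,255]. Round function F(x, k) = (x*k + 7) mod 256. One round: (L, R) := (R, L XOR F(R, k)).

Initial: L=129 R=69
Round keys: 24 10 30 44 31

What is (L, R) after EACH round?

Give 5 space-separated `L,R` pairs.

Round 1 (k=24): L=69 R=254
Round 2 (k=10): L=254 R=182
Round 3 (k=30): L=182 R=165
Round 4 (k=44): L=165 R=213
Round 5 (k=31): L=213 R=119

Answer: 69,254 254,182 182,165 165,213 213,119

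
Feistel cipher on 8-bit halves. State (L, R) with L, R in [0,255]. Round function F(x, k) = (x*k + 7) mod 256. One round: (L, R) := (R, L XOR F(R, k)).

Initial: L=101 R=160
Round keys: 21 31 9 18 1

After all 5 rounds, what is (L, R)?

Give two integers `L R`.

Answer: 54 171

Derivation:
Round 1 (k=21): L=160 R=66
Round 2 (k=31): L=66 R=165
Round 3 (k=9): L=165 R=150
Round 4 (k=18): L=150 R=54
Round 5 (k=1): L=54 R=171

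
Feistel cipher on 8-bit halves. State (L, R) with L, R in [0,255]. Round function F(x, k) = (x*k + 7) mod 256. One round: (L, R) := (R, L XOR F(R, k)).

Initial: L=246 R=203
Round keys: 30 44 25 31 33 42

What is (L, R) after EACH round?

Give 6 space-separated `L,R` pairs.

Round 1 (k=30): L=203 R=39
Round 2 (k=44): L=39 R=112
Round 3 (k=25): L=112 R=208
Round 4 (k=31): L=208 R=71
Round 5 (k=33): L=71 R=254
Round 6 (k=42): L=254 R=244

Answer: 203,39 39,112 112,208 208,71 71,254 254,244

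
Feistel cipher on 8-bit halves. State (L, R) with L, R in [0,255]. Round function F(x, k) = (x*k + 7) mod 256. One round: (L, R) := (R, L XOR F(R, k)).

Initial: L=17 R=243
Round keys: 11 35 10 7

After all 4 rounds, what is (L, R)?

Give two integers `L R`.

Answer: 216 126

Derivation:
Round 1 (k=11): L=243 R=105
Round 2 (k=35): L=105 R=145
Round 3 (k=10): L=145 R=216
Round 4 (k=7): L=216 R=126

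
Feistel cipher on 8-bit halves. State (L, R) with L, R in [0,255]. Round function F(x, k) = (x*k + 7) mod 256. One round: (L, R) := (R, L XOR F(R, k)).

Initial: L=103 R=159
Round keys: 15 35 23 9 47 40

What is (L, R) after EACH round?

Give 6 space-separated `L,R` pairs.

Round 1 (k=15): L=159 R=63
Round 2 (k=35): L=63 R=59
Round 3 (k=23): L=59 R=107
Round 4 (k=9): L=107 R=241
Round 5 (k=47): L=241 R=45
Round 6 (k=40): L=45 R=254

Answer: 159,63 63,59 59,107 107,241 241,45 45,254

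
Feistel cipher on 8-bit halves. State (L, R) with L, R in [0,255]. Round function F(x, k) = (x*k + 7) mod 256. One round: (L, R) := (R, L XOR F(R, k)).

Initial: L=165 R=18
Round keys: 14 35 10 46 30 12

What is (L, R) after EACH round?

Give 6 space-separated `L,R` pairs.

Round 1 (k=14): L=18 R=166
Round 2 (k=35): L=166 R=171
Round 3 (k=10): L=171 R=19
Round 4 (k=46): L=19 R=218
Round 5 (k=30): L=218 R=128
Round 6 (k=12): L=128 R=221

Answer: 18,166 166,171 171,19 19,218 218,128 128,221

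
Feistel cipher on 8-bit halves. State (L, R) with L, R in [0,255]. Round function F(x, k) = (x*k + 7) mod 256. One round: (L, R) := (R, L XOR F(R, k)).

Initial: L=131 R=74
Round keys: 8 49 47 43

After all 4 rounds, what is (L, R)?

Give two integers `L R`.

Answer: 178 60

Derivation:
Round 1 (k=8): L=74 R=212
Round 2 (k=49): L=212 R=209
Round 3 (k=47): L=209 R=178
Round 4 (k=43): L=178 R=60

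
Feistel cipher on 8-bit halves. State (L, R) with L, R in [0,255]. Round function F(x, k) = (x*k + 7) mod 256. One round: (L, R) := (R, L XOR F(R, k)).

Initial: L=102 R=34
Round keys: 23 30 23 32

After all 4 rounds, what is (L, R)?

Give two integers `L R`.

Round 1 (k=23): L=34 R=115
Round 2 (k=30): L=115 R=163
Round 3 (k=23): L=163 R=223
Round 4 (k=32): L=223 R=68

Answer: 223 68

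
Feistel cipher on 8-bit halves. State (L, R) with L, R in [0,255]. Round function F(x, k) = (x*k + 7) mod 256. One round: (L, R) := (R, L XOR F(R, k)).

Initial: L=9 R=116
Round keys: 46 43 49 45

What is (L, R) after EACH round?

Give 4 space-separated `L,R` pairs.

Round 1 (k=46): L=116 R=214
Round 2 (k=43): L=214 R=141
Round 3 (k=49): L=141 R=210
Round 4 (k=45): L=210 R=124

Answer: 116,214 214,141 141,210 210,124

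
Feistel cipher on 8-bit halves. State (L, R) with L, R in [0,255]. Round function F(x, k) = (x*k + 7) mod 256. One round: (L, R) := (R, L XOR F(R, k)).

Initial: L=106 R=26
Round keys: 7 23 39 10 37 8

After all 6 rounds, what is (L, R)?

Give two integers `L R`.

Answer: 166 238

Derivation:
Round 1 (k=7): L=26 R=215
Round 2 (k=23): L=215 R=66
Round 3 (k=39): L=66 R=194
Round 4 (k=10): L=194 R=217
Round 5 (k=37): L=217 R=166
Round 6 (k=8): L=166 R=238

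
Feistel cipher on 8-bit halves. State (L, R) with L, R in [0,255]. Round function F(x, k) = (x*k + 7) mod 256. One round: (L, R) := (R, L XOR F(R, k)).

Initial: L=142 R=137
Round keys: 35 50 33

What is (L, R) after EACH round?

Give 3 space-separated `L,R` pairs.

Answer: 137,76 76,86 86,81

Derivation:
Round 1 (k=35): L=137 R=76
Round 2 (k=50): L=76 R=86
Round 3 (k=33): L=86 R=81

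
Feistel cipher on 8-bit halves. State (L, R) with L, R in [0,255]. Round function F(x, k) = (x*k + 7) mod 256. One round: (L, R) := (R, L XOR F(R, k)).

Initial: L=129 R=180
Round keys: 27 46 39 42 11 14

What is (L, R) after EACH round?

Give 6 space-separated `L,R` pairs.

Round 1 (k=27): L=180 R=130
Round 2 (k=46): L=130 R=215
Round 3 (k=39): L=215 R=74
Round 4 (k=42): L=74 R=252
Round 5 (k=11): L=252 R=145
Round 6 (k=14): L=145 R=9

Answer: 180,130 130,215 215,74 74,252 252,145 145,9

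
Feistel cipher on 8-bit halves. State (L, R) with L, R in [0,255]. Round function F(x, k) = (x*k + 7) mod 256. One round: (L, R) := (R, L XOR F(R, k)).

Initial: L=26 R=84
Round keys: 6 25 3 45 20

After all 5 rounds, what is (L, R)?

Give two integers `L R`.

Round 1 (k=6): L=84 R=229
Round 2 (k=25): L=229 R=48
Round 3 (k=3): L=48 R=114
Round 4 (k=45): L=114 R=33
Round 5 (k=20): L=33 R=233

Answer: 33 233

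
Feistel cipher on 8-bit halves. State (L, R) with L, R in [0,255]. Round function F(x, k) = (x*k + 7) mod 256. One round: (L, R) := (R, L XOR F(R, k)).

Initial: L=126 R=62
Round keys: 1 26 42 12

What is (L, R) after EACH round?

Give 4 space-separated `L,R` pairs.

Answer: 62,59 59,59 59,142 142,148

Derivation:
Round 1 (k=1): L=62 R=59
Round 2 (k=26): L=59 R=59
Round 3 (k=42): L=59 R=142
Round 4 (k=12): L=142 R=148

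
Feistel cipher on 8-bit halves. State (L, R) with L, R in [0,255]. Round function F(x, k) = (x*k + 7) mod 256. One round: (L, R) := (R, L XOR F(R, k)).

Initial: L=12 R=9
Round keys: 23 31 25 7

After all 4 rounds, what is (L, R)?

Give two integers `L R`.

Round 1 (k=23): L=9 R=218
Round 2 (k=31): L=218 R=100
Round 3 (k=25): L=100 R=17
Round 4 (k=7): L=17 R=26

Answer: 17 26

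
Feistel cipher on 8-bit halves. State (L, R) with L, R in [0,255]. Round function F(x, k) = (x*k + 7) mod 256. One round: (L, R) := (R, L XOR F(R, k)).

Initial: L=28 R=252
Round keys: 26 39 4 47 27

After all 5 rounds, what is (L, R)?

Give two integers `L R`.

Round 1 (k=26): L=252 R=131
Round 2 (k=39): L=131 R=0
Round 3 (k=4): L=0 R=132
Round 4 (k=47): L=132 R=67
Round 5 (k=27): L=67 R=156

Answer: 67 156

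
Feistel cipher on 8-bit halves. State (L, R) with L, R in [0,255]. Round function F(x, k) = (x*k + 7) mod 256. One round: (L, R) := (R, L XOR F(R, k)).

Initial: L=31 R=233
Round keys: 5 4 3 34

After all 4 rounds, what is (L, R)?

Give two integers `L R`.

Round 1 (k=5): L=233 R=139
Round 2 (k=4): L=139 R=218
Round 3 (k=3): L=218 R=30
Round 4 (k=34): L=30 R=217

Answer: 30 217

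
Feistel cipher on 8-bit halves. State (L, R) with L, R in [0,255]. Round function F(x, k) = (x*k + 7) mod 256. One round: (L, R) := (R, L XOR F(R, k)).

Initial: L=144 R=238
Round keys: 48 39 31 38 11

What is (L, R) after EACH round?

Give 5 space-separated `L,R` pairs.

Answer: 238,55 55,134 134,118 118,13 13,224

Derivation:
Round 1 (k=48): L=238 R=55
Round 2 (k=39): L=55 R=134
Round 3 (k=31): L=134 R=118
Round 4 (k=38): L=118 R=13
Round 5 (k=11): L=13 R=224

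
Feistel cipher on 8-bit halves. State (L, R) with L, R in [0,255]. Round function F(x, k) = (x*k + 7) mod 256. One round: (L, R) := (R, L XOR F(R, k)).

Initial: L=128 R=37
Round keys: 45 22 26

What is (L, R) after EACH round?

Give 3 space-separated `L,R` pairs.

Answer: 37,8 8,146 146,211

Derivation:
Round 1 (k=45): L=37 R=8
Round 2 (k=22): L=8 R=146
Round 3 (k=26): L=146 R=211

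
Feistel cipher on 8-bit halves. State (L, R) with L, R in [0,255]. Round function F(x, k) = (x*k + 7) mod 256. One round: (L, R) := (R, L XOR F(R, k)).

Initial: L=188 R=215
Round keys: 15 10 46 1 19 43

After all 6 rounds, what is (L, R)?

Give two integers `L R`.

Answer: 190 203

Derivation:
Round 1 (k=15): L=215 R=28
Round 2 (k=10): L=28 R=200
Round 3 (k=46): L=200 R=235
Round 4 (k=1): L=235 R=58
Round 5 (k=19): L=58 R=190
Round 6 (k=43): L=190 R=203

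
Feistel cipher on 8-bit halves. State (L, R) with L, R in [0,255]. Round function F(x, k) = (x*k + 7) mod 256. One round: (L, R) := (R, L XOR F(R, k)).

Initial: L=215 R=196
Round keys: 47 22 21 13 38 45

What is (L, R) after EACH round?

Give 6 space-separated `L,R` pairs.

Round 1 (k=47): L=196 R=212
Round 2 (k=22): L=212 R=251
Round 3 (k=21): L=251 R=74
Round 4 (k=13): L=74 R=50
Round 5 (k=38): L=50 R=57
Round 6 (k=45): L=57 R=62

Answer: 196,212 212,251 251,74 74,50 50,57 57,62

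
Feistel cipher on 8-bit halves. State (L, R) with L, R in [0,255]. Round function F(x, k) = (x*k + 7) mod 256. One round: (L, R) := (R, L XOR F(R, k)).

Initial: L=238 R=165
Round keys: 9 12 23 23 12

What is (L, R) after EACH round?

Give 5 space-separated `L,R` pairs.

Round 1 (k=9): L=165 R=58
Round 2 (k=12): L=58 R=26
Round 3 (k=23): L=26 R=103
Round 4 (k=23): L=103 R=82
Round 5 (k=12): L=82 R=184

Answer: 165,58 58,26 26,103 103,82 82,184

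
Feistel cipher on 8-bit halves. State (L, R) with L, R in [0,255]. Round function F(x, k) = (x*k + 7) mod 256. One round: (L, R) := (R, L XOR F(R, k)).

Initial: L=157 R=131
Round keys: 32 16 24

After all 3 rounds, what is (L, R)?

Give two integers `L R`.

Answer: 36 157

Derivation:
Round 1 (k=32): L=131 R=250
Round 2 (k=16): L=250 R=36
Round 3 (k=24): L=36 R=157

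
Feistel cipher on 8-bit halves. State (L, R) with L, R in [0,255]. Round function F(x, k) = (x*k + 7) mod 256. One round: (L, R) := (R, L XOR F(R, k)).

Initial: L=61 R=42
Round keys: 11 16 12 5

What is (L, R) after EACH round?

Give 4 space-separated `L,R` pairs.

Round 1 (k=11): L=42 R=232
Round 2 (k=16): L=232 R=173
Round 3 (k=12): L=173 R=203
Round 4 (k=5): L=203 R=83

Answer: 42,232 232,173 173,203 203,83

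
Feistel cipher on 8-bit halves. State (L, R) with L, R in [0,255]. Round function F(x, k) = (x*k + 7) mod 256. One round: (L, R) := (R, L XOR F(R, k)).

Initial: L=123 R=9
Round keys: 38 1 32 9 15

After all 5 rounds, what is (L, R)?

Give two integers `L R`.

Answer: 148 18

Derivation:
Round 1 (k=38): L=9 R=38
Round 2 (k=1): L=38 R=36
Round 3 (k=32): L=36 R=161
Round 4 (k=9): L=161 R=148
Round 5 (k=15): L=148 R=18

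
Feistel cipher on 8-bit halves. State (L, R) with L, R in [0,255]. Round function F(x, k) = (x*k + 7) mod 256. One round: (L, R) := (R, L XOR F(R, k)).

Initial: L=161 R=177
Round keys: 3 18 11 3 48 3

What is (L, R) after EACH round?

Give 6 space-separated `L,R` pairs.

Round 1 (k=3): L=177 R=187
Round 2 (k=18): L=187 R=156
Round 3 (k=11): L=156 R=0
Round 4 (k=3): L=0 R=155
Round 5 (k=48): L=155 R=23
Round 6 (k=3): L=23 R=215

Answer: 177,187 187,156 156,0 0,155 155,23 23,215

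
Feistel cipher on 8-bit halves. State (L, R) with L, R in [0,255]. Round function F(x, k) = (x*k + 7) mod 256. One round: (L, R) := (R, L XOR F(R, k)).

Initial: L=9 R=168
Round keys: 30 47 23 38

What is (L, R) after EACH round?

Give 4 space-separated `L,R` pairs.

Round 1 (k=30): L=168 R=190
Round 2 (k=47): L=190 R=65
Round 3 (k=23): L=65 R=96
Round 4 (k=38): L=96 R=6

Answer: 168,190 190,65 65,96 96,6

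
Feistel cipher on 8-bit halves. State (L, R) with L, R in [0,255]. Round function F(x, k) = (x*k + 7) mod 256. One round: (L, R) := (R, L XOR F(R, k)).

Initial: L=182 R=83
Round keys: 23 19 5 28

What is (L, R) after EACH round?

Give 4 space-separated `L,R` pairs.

Answer: 83,202 202,86 86,127 127,189

Derivation:
Round 1 (k=23): L=83 R=202
Round 2 (k=19): L=202 R=86
Round 3 (k=5): L=86 R=127
Round 4 (k=28): L=127 R=189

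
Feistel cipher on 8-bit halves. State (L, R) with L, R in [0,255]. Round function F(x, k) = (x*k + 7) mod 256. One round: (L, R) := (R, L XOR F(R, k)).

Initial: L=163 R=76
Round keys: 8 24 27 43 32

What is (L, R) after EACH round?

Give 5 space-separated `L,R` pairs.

Answer: 76,196 196,43 43,84 84,8 8,83

Derivation:
Round 1 (k=8): L=76 R=196
Round 2 (k=24): L=196 R=43
Round 3 (k=27): L=43 R=84
Round 4 (k=43): L=84 R=8
Round 5 (k=32): L=8 R=83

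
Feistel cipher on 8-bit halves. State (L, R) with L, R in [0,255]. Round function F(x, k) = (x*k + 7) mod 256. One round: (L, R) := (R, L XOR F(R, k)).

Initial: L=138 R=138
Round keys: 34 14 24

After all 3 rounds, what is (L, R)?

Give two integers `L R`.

Answer: 255 62

Derivation:
Round 1 (k=34): L=138 R=209
Round 2 (k=14): L=209 R=255
Round 3 (k=24): L=255 R=62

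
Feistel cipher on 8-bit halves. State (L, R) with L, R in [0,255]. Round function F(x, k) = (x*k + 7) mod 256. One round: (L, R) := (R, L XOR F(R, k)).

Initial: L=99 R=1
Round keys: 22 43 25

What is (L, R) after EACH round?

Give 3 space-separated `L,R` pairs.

Round 1 (k=22): L=1 R=126
Round 2 (k=43): L=126 R=48
Round 3 (k=25): L=48 R=201

Answer: 1,126 126,48 48,201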